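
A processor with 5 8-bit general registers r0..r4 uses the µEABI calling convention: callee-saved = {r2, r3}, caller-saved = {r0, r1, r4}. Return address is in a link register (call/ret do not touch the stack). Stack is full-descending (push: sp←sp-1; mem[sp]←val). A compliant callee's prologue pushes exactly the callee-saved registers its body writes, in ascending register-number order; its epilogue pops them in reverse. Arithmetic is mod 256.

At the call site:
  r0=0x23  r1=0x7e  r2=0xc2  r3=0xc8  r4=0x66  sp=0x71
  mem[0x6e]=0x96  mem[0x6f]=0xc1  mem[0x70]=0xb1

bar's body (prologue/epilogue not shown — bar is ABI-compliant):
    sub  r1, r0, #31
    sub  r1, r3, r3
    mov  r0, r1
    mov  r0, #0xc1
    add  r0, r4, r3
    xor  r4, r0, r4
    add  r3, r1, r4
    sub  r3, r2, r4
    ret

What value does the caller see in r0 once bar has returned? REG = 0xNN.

prologue: push r3 → mem[0x70]=0xc8, sp=0x70
body[0] sub  r1, r0, #31 → r1=0x04
body[1] sub  r1, r3, r3 → r1=0x00
body[2] mov  r0, r1 → r0=0x00
body[3] mov  r0, #0xc1 → r0=0xc1
body[4] add  r0, r4, r3 → r0=0x2e
body[5] xor  r4, r0, r4 → r4=0x48
body[6] add  r3, r1, r4 → r3=0x48
body[7] sub  r3, r2, r4 → r3=0x7a
epilogue: pop r3=0xc8, sp=0x71
r0 is caller-saved → body value

REG = 0x2e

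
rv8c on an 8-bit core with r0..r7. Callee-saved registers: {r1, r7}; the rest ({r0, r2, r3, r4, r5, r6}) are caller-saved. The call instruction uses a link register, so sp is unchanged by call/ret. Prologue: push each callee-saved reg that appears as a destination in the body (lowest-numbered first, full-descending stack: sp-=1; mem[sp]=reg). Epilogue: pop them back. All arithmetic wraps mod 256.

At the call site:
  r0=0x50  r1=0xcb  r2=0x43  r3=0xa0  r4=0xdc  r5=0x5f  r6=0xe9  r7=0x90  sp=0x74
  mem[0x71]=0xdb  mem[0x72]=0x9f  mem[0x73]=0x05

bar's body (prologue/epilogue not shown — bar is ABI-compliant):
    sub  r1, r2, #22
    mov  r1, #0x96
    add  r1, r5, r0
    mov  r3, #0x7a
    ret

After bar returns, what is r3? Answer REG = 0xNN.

REG = 0x7a

prologue: push r1 -> mem[0x73]=0xcb, sp=0x73
body[0] sub  r1, r2, #22 -> r1=0x2d
body[1] mov  r1, #0x96 -> r1=0x96
body[2] add  r1, r5, r0 -> r1=0xaf
body[3] mov  r3, #0x7a -> r3=0x7a
epilogue: pop r1=0xcb, sp=0x74
r3 is caller-saved -> body value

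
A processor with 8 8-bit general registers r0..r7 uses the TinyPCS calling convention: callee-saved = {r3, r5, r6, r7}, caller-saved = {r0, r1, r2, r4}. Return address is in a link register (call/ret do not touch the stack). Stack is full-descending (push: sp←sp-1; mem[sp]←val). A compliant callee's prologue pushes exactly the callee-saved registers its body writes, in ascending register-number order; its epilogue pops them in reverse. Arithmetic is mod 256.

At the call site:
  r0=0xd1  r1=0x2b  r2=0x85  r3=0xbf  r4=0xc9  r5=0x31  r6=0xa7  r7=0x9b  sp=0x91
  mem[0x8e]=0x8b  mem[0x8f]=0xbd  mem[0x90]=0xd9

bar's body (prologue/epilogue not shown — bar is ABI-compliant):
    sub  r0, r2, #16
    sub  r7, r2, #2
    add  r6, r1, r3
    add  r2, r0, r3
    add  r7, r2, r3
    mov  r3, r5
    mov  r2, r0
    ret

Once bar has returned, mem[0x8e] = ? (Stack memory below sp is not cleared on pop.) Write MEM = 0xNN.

MEM = 0x9b

prologue: push r3 → mem[0x90]=0xbf, sp=0x90
prologue: push r6 → mem[0x8f]=0xa7, sp=0x8f
prologue: push r7 → mem[0x8e]=0x9b, sp=0x8e
body[0] sub  r0, r2, #16 → r0=0x75
body[1] sub  r7, r2, #2 → r7=0x83
body[2] add  r6, r1, r3 → r6=0xea
body[3] add  r2, r0, r3 → r2=0x34
body[4] add  r7, r2, r3 → r7=0xf3
body[5] mov  r3, r5 → r3=0x31
body[6] mov  r2, r0 → r2=0x75
epilogue: pop r7=0x9b, sp=0x8f
epilogue: pop r6=0xa7, sp=0x90
epilogue: pop r3=0xbf, sp=0x91
prologue pushed ['r3', 'r6', 'r7'] at ['0x90', '0x8f', '0x8e']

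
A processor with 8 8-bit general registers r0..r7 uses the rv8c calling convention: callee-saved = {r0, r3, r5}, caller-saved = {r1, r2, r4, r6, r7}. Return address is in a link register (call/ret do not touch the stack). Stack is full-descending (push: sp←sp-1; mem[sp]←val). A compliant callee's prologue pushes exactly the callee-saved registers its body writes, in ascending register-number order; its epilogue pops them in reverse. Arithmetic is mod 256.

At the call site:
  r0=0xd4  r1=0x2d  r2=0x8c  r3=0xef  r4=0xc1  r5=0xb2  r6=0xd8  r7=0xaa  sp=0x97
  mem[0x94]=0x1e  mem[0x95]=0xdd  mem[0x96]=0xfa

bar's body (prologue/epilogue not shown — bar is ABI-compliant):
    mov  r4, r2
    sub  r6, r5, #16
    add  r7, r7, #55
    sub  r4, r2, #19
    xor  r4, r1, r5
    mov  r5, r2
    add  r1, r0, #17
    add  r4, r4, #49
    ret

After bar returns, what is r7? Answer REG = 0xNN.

prologue: push r5 -> mem[0x96]=0xb2, sp=0x96
body[0] mov  r4, r2 -> r4=0x8c
body[1] sub  r6, r5, #16 -> r6=0xa2
body[2] add  r7, r7, #55 -> r7=0xe1
body[3] sub  r4, r2, #19 -> r4=0x79
body[4] xor  r4, r1, r5 -> r4=0x9f
body[5] mov  r5, r2 -> r5=0x8c
body[6] add  r1, r0, #17 -> r1=0xe5
body[7] add  r4, r4, #49 -> r4=0xd0
epilogue: pop r5=0xb2, sp=0x97
r7 is caller-saved -> body value

REG = 0xe1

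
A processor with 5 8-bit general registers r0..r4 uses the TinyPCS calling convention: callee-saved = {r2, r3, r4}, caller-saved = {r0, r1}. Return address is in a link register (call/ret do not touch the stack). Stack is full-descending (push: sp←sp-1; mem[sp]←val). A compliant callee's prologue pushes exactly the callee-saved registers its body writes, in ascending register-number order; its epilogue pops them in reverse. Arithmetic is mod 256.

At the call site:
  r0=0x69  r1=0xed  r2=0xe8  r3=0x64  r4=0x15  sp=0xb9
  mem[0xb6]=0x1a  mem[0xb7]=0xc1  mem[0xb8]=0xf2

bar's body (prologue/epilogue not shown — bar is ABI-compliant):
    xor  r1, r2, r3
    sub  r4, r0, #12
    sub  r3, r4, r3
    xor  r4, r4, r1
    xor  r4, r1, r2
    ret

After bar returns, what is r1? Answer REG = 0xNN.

REG = 0x8c

prologue: push r3 -> mem[0xb8]=0x64, sp=0xb8
prologue: push r4 -> mem[0xb7]=0x15, sp=0xb7
body[0] xor  r1, r2, r3 -> r1=0x8c
body[1] sub  r4, r0, #12 -> r4=0x5d
body[2] sub  r3, r4, r3 -> r3=0xf9
body[3] xor  r4, r4, r1 -> r4=0xd1
body[4] xor  r4, r1, r2 -> r4=0x64
epilogue: pop r4=0x15, sp=0xb8
epilogue: pop r3=0x64, sp=0xb9
r1 is caller-saved -> body value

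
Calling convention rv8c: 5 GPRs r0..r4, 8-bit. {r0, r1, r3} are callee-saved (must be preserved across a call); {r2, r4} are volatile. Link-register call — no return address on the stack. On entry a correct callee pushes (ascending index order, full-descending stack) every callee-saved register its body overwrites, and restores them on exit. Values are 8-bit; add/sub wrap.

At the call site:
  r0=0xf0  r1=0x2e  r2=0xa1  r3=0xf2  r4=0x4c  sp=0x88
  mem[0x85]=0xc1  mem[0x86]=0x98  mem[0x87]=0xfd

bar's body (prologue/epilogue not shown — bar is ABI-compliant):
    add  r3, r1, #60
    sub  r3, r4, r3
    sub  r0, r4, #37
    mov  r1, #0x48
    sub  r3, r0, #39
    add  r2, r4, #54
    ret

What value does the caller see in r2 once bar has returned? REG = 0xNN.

REG = 0x82

prologue: push r0 → mem[0x87]=0xf0, sp=0x87
prologue: push r1 → mem[0x86]=0x2e, sp=0x86
prologue: push r3 → mem[0x85]=0xf2, sp=0x85
body[0] add  r3, r1, #60 → r3=0x6a
body[1] sub  r3, r4, r3 → r3=0xe2
body[2] sub  r0, r4, #37 → r0=0x27
body[3] mov  r1, #0x48 → r1=0x48
body[4] sub  r3, r0, #39 → r3=0x00
body[5] add  r2, r4, #54 → r2=0x82
epilogue: pop r3=0xf2, sp=0x86
epilogue: pop r1=0x2e, sp=0x87
epilogue: pop r0=0xf0, sp=0x88
r2 is caller-saved → body value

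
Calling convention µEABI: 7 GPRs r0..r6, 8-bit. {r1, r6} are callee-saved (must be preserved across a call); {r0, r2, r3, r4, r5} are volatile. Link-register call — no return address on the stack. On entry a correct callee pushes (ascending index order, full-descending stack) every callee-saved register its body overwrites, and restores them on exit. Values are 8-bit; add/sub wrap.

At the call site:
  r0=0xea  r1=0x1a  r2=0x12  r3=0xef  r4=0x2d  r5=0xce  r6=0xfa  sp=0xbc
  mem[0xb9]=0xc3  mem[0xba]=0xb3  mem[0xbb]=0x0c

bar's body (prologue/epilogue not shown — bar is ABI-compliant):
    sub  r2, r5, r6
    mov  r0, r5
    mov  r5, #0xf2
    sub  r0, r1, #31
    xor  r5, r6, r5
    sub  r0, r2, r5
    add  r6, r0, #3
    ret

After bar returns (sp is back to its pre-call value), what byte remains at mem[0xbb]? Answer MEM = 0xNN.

prologue: push r6 → mem[0xbb]=0xfa, sp=0xbb
body[0] sub  r2, r5, r6 → r2=0xd4
body[1] mov  r0, r5 → r0=0xce
body[2] mov  r5, #0xf2 → r5=0xf2
body[3] sub  r0, r1, #31 → r0=0xfb
body[4] xor  r5, r6, r5 → r5=0x08
body[5] sub  r0, r2, r5 → r0=0xcc
body[6] add  r6, r0, #3 → r6=0xcf
epilogue: pop r6=0xfa, sp=0xbc
prologue pushed ['r6'] at ['0xbb']

MEM = 0xfa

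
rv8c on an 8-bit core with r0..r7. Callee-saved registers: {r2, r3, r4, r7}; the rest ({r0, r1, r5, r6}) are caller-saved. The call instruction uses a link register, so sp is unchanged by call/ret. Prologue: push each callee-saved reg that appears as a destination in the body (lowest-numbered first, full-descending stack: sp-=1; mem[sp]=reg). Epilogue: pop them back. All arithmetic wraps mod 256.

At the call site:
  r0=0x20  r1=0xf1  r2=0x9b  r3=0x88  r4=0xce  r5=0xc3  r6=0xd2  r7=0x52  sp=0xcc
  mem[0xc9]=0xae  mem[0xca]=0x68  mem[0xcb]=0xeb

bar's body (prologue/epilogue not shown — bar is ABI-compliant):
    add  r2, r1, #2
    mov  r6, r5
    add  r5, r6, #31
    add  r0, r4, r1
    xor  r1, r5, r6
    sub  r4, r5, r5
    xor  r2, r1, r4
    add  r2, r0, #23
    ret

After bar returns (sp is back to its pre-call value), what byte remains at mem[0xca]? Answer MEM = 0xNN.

MEM = 0xce

prologue: push r2 -> mem[0xcb]=0x9b, sp=0xcb
prologue: push r4 -> mem[0xca]=0xce, sp=0xca
body[0] add  r2, r1, #2 -> r2=0xf3
body[1] mov  r6, r5 -> r6=0xc3
body[2] add  r5, r6, #31 -> r5=0xe2
body[3] add  r0, r4, r1 -> r0=0xbf
body[4] xor  r1, r5, r6 -> r1=0x21
body[5] sub  r4, r5, r5 -> r4=0x00
body[6] xor  r2, r1, r4 -> r2=0x21
body[7] add  r2, r0, #23 -> r2=0xd6
epilogue: pop r4=0xce, sp=0xcb
epilogue: pop r2=0x9b, sp=0xcc
prologue pushed ['r2', 'r4'] at ['0xcb', '0xca']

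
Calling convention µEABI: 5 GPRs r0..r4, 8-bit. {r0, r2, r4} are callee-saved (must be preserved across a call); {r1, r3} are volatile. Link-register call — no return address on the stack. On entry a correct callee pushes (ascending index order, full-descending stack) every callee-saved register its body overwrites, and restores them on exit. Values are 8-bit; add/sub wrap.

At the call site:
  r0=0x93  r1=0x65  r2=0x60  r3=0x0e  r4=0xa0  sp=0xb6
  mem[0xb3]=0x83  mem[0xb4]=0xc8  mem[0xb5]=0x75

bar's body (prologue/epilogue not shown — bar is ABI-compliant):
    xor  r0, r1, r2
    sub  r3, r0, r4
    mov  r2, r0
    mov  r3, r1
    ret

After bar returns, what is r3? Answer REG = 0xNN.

REG = 0x65

prologue: push r0 -> mem[0xb5]=0x93, sp=0xb5
prologue: push r2 -> mem[0xb4]=0x60, sp=0xb4
body[0] xor  r0, r1, r2 -> r0=0x05
body[1] sub  r3, r0, r4 -> r3=0x65
body[2] mov  r2, r0 -> r2=0x05
body[3] mov  r3, r1 -> r3=0x65
epilogue: pop r2=0x60, sp=0xb5
epilogue: pop r0=0x93, sp=0xb6
r3 is caller-saved -> body value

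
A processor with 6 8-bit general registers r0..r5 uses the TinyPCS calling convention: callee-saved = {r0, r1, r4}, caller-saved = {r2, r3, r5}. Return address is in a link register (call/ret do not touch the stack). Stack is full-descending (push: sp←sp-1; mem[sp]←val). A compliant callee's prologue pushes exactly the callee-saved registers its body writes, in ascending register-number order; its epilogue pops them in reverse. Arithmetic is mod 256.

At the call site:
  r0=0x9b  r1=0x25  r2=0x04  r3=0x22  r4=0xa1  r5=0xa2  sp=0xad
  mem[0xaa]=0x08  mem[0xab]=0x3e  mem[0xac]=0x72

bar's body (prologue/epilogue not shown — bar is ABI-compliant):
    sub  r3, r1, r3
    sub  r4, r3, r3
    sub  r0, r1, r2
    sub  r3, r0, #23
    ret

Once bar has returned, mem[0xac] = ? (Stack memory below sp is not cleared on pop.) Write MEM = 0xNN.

prologue: push r0 -> mem[0xac]=0x9b, sp=0xac
prologue: push r4 -> mem[0xab]=0xa1, sp=0xab
body[0] sub  r3, r1, r3 -> r3=0x03
body[1] sub  r4, r3, r3 -> r4=0x00
body[2] sub  r0, r1, r2 -> r0=0x21
body[3] sub  r3, r0, #23 -> r3=0x0a
epilogue: pop r4=0xa1, sp=0xac
epilogue: pop r0=0x9b, sp=0xad
prologue pushed ['r0', 'r4'] at ['0xac', '0xab']

MEM = 0x9b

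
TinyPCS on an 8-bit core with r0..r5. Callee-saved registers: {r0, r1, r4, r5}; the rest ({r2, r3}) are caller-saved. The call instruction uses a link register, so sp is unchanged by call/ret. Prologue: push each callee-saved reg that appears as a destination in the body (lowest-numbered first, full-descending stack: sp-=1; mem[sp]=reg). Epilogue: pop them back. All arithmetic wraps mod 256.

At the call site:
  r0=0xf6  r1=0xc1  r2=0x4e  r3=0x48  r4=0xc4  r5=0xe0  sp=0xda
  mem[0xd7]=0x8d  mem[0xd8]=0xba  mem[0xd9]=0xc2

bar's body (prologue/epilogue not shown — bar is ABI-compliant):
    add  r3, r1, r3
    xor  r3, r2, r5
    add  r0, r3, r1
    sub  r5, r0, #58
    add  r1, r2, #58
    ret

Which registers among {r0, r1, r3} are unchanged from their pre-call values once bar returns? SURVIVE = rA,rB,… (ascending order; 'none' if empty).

prologue: push r0 → mem[0xd9]=0xf6, sp=0xd9
prologue: push r1 → mem[0xd8]=0xc1, sp=0xd8
prologue: push r5 → mem[0xd7]=0xe0, sp=0xd7
body[0] add  r3, r1, r3 → r3=0x09
body[1] xor  r3, r2, r5 → r3=0xae
body[2] add  r0, r3, r1 → r0=0x6f
body[3] sub  r5, r0, #58 → r5=0x35
body[4] add  r1, r2, #58 → r1=0x88
epilogue: pop r5=0xe0, sp=0xd8
epilogue: pop r1=0xc1, sp=0xd9
epilogue: pop r0=0xf6, sp=0xda
r0: callee-saved, written=True
r1: callee-saved, written=True
r3: caller-saved, written=True

SURVIVE = r0,r1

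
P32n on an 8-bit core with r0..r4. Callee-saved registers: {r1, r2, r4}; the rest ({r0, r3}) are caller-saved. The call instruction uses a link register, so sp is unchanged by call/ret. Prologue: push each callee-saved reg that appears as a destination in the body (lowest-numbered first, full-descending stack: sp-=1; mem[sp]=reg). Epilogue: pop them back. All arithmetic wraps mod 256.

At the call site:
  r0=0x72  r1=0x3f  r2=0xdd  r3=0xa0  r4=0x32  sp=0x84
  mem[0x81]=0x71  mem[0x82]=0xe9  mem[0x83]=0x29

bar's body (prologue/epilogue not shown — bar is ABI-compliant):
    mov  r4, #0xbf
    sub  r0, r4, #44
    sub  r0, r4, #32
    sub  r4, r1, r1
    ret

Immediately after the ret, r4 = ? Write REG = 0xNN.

prologue: push r4 -> mem[0x83]=0x32, sp=0x83
body[0] mov  r4, #0xbf -> r4=0xbf
body[1] sub  r0, r4, #44 -> r0=0x93
body[2] sub  r0, r4, #32 -> r0=0x9f
body[3] sub  r4, r1, r1 -> r4=0x00
epilogue: pop r4=0x32, sp=0x84
r4 is callee-saved -> restored

REG = 0x32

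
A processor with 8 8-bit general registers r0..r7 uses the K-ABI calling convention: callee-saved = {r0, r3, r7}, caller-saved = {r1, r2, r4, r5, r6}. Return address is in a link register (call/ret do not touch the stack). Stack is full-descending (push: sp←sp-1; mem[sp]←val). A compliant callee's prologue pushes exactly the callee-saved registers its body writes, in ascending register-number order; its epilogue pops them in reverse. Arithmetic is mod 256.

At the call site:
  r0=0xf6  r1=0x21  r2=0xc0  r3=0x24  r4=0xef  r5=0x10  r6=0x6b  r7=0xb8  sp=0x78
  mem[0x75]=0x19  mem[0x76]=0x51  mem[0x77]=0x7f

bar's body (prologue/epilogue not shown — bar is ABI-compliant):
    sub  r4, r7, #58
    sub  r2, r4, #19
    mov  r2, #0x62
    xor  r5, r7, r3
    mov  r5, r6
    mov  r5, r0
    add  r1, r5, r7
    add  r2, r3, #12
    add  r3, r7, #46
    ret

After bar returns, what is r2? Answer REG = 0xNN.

prologue: push r3 → mem[0x77]=0x24, sp=0x77
body[0] sub  r4, r7, #58 → r4=0x7e
body[1] sub  r2, r4, #19 → r2=0x6b
body[2] mov  r2, #0x62 → r2=0x62
body[3] xor  r5, r7, r3 → r5=0x9c
body[4] mov  r5, r6 → r5=0x6b
body[5] mov  r5, r0 → r5=0xf6
body[6] add  r1, r5, r7 → r1=0xae
body[7] add  r2, r3, #12 → r2=0x30
body[8] add  r3, r7, #46 → r3=0xe6
epilogue: pop r3=0x24, sp=0x78
r2 is caller-saved → body value

REG = 0x30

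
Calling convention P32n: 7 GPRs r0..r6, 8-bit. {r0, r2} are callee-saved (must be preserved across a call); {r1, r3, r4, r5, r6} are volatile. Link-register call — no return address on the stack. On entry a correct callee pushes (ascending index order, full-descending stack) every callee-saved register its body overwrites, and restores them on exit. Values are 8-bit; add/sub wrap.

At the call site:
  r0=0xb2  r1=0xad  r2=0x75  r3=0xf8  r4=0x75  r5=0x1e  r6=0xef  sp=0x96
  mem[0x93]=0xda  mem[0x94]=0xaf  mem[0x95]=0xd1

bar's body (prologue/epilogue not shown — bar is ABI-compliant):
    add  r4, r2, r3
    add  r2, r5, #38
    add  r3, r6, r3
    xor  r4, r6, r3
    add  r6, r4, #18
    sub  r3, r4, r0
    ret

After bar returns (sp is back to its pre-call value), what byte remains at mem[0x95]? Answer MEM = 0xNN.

prologue: push r2 -> mem[0x95]=0x75, sp=0x95
body[0] add  r4, r2, r3 -> r4=0x6d
body[1] add  r2, r5, #38 -> r2=0x44
body[2] add  r3, r6, r3 -> r3=0xe7
body[3] xor  r4, r6, r3 -> r4=0x08
body[4] add  r6, r4, #18 -> r6=0x1a
body[5] sub  r3, r4, r0 -> r3=0x56
epilogue: pop r2=0x75, sp=0x96
prologue pushed ['r2'] at ['0x95']

MEM = 0x75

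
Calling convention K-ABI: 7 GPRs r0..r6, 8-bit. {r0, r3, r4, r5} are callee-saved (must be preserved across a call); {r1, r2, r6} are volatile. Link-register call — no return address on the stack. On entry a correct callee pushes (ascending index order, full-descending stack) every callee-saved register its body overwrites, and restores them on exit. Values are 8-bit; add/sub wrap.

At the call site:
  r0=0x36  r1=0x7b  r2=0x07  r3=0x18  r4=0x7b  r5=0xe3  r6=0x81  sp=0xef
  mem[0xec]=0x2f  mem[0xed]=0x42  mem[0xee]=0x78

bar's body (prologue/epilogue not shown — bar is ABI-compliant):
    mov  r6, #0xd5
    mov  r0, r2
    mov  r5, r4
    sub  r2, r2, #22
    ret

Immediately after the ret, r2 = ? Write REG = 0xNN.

prologue: push r0 -> mem[0xee]=0x36, sp=0xee
prologue: push r5 -> mem[0xed]=0xe3, sp=0xed
body[0] mov  r6, #0xd5 -> r6=0xd5
body[1] mov  r0, r2 -> r0=0x07
body[2] mov  r5, r4 -> r5=0x7b
body[3] sub  r2, r2, #22 -> r2=0xf1
epilogue: pop r5=0xe3, sp=0xee
epilogue: pop r0=0x36, sp=0xef
r2 is caller-saved -> body value

REG = 0xf1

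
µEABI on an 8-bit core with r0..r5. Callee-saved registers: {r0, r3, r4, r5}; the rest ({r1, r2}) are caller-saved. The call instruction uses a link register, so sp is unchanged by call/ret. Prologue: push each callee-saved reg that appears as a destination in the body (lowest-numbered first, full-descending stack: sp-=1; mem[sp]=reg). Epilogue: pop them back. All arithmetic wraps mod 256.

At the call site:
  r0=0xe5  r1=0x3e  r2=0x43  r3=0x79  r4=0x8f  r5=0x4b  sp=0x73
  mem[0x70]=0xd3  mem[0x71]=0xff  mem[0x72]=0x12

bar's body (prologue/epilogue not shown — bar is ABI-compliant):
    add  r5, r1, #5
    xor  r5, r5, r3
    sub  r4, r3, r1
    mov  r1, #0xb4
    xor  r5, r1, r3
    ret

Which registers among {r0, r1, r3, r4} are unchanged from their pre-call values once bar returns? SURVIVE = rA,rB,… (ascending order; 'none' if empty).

SURVIVE = r0,r3,r4

prologue: push r4 -> mem[0x72]=0x8f, sp=0x72
prologue: push r5 -> mem[0x71]=0x4b, sp=0x71
body[0] add  r5, r1, #5 -> r5=0x43
body[1] xor  r5, r5, r3 -> r5=0x3a
body[2] sub  r4, r3, r1 -> r4=0x3b
body[3] mov  r1, #0xb4 -> r1=0xb4
body[4] xor  r5, r1, r3 -> r5=0xcd
epilogue: pop r5=0x4b, sp=0x72
epilogue: pop r4=0x8f, sp=0x73
r0: callee-saved, written=False
r1: caller-saved, written=True
r3: callee-saved, written=False
r4: callee-saved, written=True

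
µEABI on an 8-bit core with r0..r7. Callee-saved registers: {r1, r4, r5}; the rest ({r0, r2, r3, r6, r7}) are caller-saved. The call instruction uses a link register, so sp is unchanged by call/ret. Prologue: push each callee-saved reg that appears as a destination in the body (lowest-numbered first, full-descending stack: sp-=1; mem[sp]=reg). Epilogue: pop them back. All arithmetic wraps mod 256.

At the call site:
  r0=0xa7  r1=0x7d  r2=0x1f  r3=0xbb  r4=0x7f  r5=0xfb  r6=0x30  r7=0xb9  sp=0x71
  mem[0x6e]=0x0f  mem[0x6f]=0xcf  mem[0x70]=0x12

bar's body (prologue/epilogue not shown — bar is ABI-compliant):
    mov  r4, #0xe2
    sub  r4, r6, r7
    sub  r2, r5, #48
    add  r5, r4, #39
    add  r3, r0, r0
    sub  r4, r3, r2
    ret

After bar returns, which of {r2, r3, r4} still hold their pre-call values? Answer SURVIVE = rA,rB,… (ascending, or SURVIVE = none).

SURVIVE = r4

prologue: push r4 -> mem[0x70]=0x7f, sp=0x70
prologue: push r5 -> mem[0x6f]=0xfb, sp=0x6f
body[0] mov  r4, #0xe2 -> r4=0xe2
body[1] sub  r4, r6, r7 -> r4=0x77
body[2] sub  r2, r5, #48 -> r2=0xcb
body[3] add  r5, r4, #39 -> r5=0x9e
body[4] add  r3, r0, r0 -> r3=0x4e
body[5] sub  r4, r3, r2 -> r4=0x83
epilogue: pop r5=0xfb, sp=0x70
epilogue: pop r4=0x7f, sp=0x71
r2: caller-saved, written=True
r3: caller-saved, written=True
r4: callee-saved, written=True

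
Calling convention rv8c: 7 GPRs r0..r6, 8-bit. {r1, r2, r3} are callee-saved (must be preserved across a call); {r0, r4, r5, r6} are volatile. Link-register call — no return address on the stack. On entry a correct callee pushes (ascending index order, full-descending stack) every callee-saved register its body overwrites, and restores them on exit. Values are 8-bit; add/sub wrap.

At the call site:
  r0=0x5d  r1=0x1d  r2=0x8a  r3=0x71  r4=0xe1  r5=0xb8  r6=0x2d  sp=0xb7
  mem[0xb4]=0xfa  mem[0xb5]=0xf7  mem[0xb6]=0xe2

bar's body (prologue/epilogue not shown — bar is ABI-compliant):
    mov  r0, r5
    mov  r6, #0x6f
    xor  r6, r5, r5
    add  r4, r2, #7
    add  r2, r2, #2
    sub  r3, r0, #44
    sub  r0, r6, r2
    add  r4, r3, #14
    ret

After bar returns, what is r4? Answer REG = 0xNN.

prologue: push r2 → mem[0xb6]=0x8a, sp=0xb6
prologue: push r3 → mem[0xb5]=0x71, sp=0xb5
body[0] mov  r0, r5 → r0=0xb8
body[1] mov  r6, #0x6f → r6=0x6f
body[2] xor  r6, r5, r5 → r6=0x00
body[3] add  r4, r2, #7 → r4=0x91
body[4] add  r2, r2, #2 → r2=0x8c
body[5] sub  r3, r0, #44 → r3=0x8c
body[6] sub  r0, r6, r2 → r0=0x74
body[7] add  r4, r3, #14 → r4=0x9a
epilogue: pop r3=0x71, sp=0xb6
epilogue: pop r2=0x8a, sp=0xb7
r4 is caller-saved → body value

REG = 0x9a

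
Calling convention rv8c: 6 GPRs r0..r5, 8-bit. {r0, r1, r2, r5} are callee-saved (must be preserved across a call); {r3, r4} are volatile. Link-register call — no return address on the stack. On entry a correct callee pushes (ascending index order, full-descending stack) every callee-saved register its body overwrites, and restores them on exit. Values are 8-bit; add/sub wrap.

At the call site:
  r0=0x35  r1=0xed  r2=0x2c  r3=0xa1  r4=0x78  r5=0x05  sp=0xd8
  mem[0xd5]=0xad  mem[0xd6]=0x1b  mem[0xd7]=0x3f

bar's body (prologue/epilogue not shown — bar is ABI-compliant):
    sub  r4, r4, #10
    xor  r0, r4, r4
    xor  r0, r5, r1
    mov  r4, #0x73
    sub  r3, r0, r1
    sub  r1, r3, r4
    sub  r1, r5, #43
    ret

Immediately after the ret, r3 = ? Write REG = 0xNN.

prologue: push r0 → mem[0xd7]=0x35, sp=0xd7
prologue: push r1 → mem[0xd6]=0xed, sp=0xd6
body[0] sub  r4, r4, #10 → r4=0x6e
body[1] xor  r0, r4, r4 → r0=0x00
body[2] xor  r0, r5, r1 → r0=0xe8
body[3] mov  r4, #0x73 → r4=0x73
body[4] sub  r3, r0, r1 → r3=0xfb
body[5] sub  r1, r3, r4 → r1=0x88
body[6] sub  r1, r5, #43 → r1=0xda
epilogue: pop r1=0xed, sp=0xd7
epilogue: pop r0=0x35, sp=0xd8
r3 is caller-saved → body value

REG = 0xfb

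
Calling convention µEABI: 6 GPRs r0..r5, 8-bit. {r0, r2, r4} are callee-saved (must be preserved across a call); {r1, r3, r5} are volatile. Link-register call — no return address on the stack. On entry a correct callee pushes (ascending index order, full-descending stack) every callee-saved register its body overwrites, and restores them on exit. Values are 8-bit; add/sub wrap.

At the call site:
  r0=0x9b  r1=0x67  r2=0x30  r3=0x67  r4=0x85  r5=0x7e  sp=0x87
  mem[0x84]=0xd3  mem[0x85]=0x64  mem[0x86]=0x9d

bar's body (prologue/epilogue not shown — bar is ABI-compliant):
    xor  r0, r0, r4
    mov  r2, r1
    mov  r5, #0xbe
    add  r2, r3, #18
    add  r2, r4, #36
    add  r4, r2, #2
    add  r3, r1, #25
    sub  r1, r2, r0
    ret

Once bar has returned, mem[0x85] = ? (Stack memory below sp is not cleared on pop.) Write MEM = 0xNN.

MEM = 0x30

prologue: push r0 → mem[0x86]=0x9b, sp=0x86
prologue: push r2 → mem[0x85]=0x30, sp=0x85
prologue: push r4 → mem[0x84]=0x85, sp=0x84
body[0] xor  r0, r0, r4 → r0=0x1e
body[1] mov  r2, r1 → r2=0x67
body[2] mov  r5, #0xbe → r5=0xbe
body[3] add  r2, r3, #18 → r2=0x79
body[4] add  r2, r4, #36 → r2=0xa9
body[5] add  r4, r2, #2 → r4=0xab
body[6] add  r3, r1, #25 → r3=0x80
body[7] sub  r1, r2, r0 → r1=0x8b
epilogue: pop r4=0x85, sp=0x85
epilogue: pop r2=0x30, sp=0x86
epilogue: pop r0=0x9b, sp=0x87
prologue pushed ['r0', 'r2', 'r4'] at ['0x86', '0x85', '0x84']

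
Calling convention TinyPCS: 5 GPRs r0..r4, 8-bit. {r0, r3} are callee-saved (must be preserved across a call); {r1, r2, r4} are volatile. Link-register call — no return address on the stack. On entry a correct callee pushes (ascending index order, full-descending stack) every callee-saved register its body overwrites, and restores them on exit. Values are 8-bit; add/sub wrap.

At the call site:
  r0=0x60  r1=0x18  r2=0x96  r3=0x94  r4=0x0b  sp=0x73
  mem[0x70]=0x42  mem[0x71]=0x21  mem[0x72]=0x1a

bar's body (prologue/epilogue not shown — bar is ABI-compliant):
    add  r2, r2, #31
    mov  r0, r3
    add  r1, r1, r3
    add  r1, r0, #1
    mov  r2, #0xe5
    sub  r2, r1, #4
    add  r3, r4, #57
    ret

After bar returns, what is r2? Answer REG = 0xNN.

REG = 0x91

prologue: push r0 -> mem[0x72]=0x60, sp=0x72
prologue: push r3 -> mem[0x71]=0x94, sp=0x71
body[0] add  r2, r2, #31 -> r2=0xb5
body[1] mov  r0, r3 -> r0=0x94
body[2] add  r1, r1, r3 -> r1=0xac
body[3] add  r1, r0, #1 -> r1=0x95
body[4] mov  r2, #0xe5 -> r2=0xe5
body[5] sub  r2, r1, #4 -> r2=0x91
body[6] add  r3, r4, #57 -> r3=0x44
epilogue: pop r3=0x94, sp=0x72
epilogue: pop r0=0x60, sp=0x73
r2 is caller-saved -> body value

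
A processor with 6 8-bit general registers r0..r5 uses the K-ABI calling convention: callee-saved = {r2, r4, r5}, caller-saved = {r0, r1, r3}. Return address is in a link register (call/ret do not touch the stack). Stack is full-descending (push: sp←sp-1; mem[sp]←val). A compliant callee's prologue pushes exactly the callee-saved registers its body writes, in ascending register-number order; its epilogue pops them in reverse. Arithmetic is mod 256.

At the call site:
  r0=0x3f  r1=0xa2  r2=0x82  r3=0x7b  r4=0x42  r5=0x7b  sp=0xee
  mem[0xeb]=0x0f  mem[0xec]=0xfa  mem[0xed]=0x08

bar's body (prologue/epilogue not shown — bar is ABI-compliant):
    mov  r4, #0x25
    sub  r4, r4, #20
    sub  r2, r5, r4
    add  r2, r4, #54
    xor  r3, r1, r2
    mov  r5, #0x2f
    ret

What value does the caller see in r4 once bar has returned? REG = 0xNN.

REG = 0x42

prologue: push r2 -> mem[0xed]=0x82, sp=0xed
prologue: push r4 -> mem[0xec]=0x42, sp=0xec
prologue: push r5 -> mem[0xeb]=0x7b, sp=0xeb
body[0] mov  r4, #0x25 -> r4=0x25
body[1] sub  r4, r4, #20 -> r4=0x11
body[2] sub  r2, r5, r4 -> r2=0x6a
body[3] add  r2, r4, #54 -> r2=0x47
body[4] xor  r3, r1, r2 -> r3=0xe5
body[5] mov  r5, #0x2f -> r5=0x2f
epilogue: pop r5=0x7b, sp=0xec
epilogue: pop r4=0x42, sp=0xed
epilogue: pop r2=0x82, sp=0xee
r4 is callee-saved -> restored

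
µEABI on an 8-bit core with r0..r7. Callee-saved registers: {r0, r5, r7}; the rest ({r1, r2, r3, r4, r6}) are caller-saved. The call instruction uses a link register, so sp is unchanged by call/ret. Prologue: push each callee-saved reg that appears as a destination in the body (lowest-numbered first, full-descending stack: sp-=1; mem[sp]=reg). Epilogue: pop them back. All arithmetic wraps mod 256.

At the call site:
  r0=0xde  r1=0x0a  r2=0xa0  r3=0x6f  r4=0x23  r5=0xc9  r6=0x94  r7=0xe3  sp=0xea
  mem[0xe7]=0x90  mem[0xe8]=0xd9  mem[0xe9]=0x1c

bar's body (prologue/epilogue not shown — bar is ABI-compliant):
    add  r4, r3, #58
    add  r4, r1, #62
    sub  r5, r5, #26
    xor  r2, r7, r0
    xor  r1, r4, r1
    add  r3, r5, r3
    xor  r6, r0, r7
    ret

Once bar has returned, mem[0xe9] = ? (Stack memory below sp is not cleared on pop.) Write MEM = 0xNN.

MEM = 0xc9

prologue: push r5 -> mem[0xe9]=0xc9, sp=0xe9
body[0] add  r4, r3, #58 -> r4=0xa9
body[1] add  r4, r1, #62 -> r4=0x48
body[2] sub  r5, r5, #26 -> r5=0xaf
body[3] xor  r2, r7, r0 -> r2=0x3d
body[4] xor  r1, r4, r1 -> r1=0x42
body[5] add  r3, r5, r3 -> r3=0x1e
body[6] xor  r6, r0, r7 -> r6=0x3d
epilogue: pop r5=0xc9, sp=0xea
prologue pushed ['r5'] at ['0xe9']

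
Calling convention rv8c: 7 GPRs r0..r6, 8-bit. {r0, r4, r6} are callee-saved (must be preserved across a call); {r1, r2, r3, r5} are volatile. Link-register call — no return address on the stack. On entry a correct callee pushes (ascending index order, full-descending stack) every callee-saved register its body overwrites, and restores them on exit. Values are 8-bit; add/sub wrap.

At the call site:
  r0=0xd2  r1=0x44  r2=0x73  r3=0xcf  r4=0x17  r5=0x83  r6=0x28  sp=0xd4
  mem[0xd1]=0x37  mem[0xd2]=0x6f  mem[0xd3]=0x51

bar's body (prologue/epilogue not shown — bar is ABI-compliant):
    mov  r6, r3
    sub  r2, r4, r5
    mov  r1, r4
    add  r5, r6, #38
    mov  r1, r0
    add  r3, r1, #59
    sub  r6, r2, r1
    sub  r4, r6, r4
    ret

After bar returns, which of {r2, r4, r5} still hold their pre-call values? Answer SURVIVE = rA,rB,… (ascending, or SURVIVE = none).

prologue: push r4 → mem[0xd3]=0x17, sp=0xd3
prologue: push r6 → mem[0xd2]=0x28, sp=0xd2
body[0] mov  r6, r3 → r6=0xcf
body[1] sub  r2, r4, r5 → r2=0x94
body[2] mov  r1, r4 → r1=0x17
body[3] add  r5, r6, #38 → r5=0xf5
body[4] mov  r1, r0 → r1=0xd2
body[5] add  r3, r1, #59 → r3=0x0d
body[6] sub  r6, r2, r1 → r6=0xc2
body[7] sub  r4, r6, r4 → r4=0xab
epilogue: pop r6=0x28, sp=0xd3
epilogue: pop r4=0x17, sp=0xd4
r2: caller-saved, written=True
r4: callee-saved, written=True
r5: caller-saved, written=True

SURVIVE = r4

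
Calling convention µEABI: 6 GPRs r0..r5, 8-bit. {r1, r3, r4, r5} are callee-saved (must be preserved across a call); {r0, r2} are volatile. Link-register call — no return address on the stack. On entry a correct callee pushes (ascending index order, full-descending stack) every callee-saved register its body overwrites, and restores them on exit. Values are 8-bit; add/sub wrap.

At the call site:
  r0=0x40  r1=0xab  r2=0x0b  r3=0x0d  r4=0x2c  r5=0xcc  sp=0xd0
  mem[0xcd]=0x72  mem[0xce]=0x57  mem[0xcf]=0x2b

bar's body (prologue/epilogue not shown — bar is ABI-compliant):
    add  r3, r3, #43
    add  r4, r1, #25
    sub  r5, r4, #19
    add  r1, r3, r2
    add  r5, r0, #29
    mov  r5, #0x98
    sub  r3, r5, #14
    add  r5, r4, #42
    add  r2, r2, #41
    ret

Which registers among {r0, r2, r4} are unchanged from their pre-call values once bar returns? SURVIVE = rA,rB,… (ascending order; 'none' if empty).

SURVIVE = r0,r4

prologue: push r1 → mem[0xcf]=0xab, sp=0xcf
prologue: push r3 → mem[0xce]=0x0d, sp=0xce
prologue: push r4 → mem[0xcd]=0x2c, sp=0xcd
prologue: push r5 → mem[0xcc]=0xcc, sp=0xcc
body[0] add  r3, r3, #43 → r3=0x38
body[1] add  r4, r1, #25 → r4=0xc4
body[2] sub  r5, r4, #19 → r5=0xb1
body[3] add  r1, r3, r2 → r1=0x43
body[4] add  r5, r0, #29 → r5=0x5d
body[5] mov  r5, #0x98 → r5=0x98
body[6] sub  r3, r5, #14 → r3=0x8a
body[7] add  r5, r4, #42 → r5=0xee
body[8] add  r2, r2, #41 → r2=0x34
epilogue: pop r5=0xcc, sp=0xcd
epilogue: pop r4=0x2c, sp=0xce
epilogue: pop r3=0x0d, sp=0xcf
epilogue: pop r1=0xab, sp=0xd0
r0: caller-saved, written=False
r2: caller-saved, written=True
r4: callee-saved, written=True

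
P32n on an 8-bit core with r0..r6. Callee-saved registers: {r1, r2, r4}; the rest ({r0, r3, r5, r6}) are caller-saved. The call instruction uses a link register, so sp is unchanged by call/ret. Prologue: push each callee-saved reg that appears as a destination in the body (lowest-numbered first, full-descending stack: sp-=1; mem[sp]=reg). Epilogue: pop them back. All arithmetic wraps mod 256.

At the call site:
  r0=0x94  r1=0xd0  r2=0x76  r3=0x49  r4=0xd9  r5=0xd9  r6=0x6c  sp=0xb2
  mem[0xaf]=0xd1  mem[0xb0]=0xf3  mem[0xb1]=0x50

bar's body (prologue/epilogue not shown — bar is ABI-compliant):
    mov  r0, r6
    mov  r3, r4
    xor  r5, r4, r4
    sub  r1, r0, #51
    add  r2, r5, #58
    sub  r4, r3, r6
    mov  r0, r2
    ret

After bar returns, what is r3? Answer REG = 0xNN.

REG = 0xd9

prologue: push r1 -> mem[0xb1]=0xd0, sp=0xb1
prologue: push r2 -> mem[0xb0]=0x76, sp=0xb0
prologue: push r4 -> mem[0xaf]=0xd9, sp=0xaf
body[0] mov  r0, r6 -> r0=0x6c
body[1] mov  r3, r4 -> r3=0xd9
body[2] xor  r5, r4, r4 -> r5=0x00
body[3] sub  r1, r0, #51 -> r1=0x39
body[4] add  r2, r5, #58 -> r2=0x3a
body[5] sub  r4, r3, r6 -> r4=0x6d
body[6] mov  r0, r2 -> r0=0x3a
epilogue: pop r4=0xd9, sp=0xb0
epilogue: pop r2=0x76, sp=0xb1
epilogue: pop r1=0xd0, sp=0xb2
r3 is caller-saved -> body value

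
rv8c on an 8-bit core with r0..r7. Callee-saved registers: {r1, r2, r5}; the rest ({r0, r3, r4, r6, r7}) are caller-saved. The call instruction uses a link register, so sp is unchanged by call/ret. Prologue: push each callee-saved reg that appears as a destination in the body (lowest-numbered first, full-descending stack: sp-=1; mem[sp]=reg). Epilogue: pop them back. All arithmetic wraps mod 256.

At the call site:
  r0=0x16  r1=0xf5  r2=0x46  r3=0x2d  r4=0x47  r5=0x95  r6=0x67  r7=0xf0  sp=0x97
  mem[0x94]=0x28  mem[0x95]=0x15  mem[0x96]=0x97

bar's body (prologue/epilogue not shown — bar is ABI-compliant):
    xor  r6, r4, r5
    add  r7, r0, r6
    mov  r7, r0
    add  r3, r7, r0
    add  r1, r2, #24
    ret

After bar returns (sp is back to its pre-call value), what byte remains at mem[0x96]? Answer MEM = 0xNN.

MEM = 0xf5

prologue: push r1 → mem[0x96]=0xf5, sp=0x96
body[0] xor  r6, r4, r5 → r6=0xd2
body[1] add  r7, r0, r6 → r7=0xe8
body[2] mov  r7, r0 → r7=0x16
body[3] add  r3, r7, r0 → r3=0x2c
body[4] add  r1, r2, #24 → r1=0x5e
epilogue: pop r1=0xf5, sp=0x97
prologue pushed ['r1'] at ['0x96']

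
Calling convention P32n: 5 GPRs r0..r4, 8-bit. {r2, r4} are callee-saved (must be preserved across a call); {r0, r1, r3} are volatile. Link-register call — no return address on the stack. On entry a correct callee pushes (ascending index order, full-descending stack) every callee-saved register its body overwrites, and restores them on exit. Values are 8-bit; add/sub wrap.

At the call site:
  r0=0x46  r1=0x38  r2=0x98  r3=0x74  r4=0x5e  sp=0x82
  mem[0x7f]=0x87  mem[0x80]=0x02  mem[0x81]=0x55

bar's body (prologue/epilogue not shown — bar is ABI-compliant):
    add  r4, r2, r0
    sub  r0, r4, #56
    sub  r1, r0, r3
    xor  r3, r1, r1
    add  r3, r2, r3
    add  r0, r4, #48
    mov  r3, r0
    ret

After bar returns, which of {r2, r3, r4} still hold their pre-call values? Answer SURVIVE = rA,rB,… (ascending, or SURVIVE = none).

prologue: push r4 -> mem[0x81]=0x5e, sp=0x81
body[0] add  r4, r2, r0 -> r4=0xde
body[1] sub  r0, r4, #56 -> r0=0xa6
body[2] sub  r1, r0, r3 -> r1=0x32
body[3] xor  r3, r1, r1 -> r3=0x00
body[4] add  r3, r2, r3 -> r3=0x98
body[5] add  r0, r4, #48 -> r0=0x0e
body[6] mov  r3, r0 -> r3=0x0e
epilogue: pop r4=0x5e, sp=0x82
r2: callee-saved, written=False
r3: caller-saved, written=True
r4: callee-saved, written=True

SURVIVE = r2,r4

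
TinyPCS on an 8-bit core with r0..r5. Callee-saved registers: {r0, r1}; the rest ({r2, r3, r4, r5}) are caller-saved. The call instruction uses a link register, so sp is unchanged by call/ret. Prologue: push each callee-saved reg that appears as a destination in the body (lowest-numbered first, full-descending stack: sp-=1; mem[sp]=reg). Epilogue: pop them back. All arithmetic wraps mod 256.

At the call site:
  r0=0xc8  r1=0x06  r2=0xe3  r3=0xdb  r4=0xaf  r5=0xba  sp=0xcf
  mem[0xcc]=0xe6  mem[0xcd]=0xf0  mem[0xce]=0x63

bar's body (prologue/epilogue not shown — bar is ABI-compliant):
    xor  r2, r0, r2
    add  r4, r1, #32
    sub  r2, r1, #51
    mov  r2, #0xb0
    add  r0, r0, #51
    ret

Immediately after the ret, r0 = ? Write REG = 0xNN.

REG = 0xc8

prologue: push r0 → mem[0xce]=0xc8, sp=0xce
body[0] xor  r2, r0, r2 → r2=0x2b
body[1] add  r4, r1, #32 → r4=0x26
body[2] sub  r2, r1, #51 → r2=0xd3
body[3] mov  r2, #0xb0 → r2=0xb0
body[4] add  r0, r0, #51 → r0=0xfb
epilogue: pop r0=0xc8, sp=0xcf
r0 is callee-saved → restored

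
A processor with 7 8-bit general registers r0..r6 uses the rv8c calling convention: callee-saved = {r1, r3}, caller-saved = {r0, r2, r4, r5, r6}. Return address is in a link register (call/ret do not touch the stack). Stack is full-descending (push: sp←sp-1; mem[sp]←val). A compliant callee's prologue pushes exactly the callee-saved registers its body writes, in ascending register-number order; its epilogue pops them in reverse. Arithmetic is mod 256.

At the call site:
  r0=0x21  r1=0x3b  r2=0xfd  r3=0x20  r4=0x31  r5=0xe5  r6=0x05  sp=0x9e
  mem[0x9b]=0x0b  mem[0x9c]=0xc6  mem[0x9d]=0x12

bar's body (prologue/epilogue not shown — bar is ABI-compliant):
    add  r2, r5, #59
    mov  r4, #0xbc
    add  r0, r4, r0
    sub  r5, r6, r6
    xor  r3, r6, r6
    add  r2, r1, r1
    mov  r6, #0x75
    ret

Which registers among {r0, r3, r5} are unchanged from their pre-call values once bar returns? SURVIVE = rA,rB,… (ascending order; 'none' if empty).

prologue: push r3 -> mem[0x9d]=0x20, sp=0x9d
body[0] add  r2, r5, #59 -> r2=0x20
body[1] mov  r4, #0xbc -> r4=0xbc
body[2] add  r0, r4, r0 -> r0=0xdd
body[3] sub  r5, r6, r6 -> r5=0x00
body[4] xor  r3, r6, r6 -> r3=0x00
body[5] add  r2, r1, r1 -> r2=0x76
body[6] mov  r6, #0x75 -> r6=0x75
epilogue: pop r3=0x20, sp=0x9e
r0: caller-saved, written=True
r3: callee-saved, written=True
r5: caller-saved, written=True

SURVIVE = r3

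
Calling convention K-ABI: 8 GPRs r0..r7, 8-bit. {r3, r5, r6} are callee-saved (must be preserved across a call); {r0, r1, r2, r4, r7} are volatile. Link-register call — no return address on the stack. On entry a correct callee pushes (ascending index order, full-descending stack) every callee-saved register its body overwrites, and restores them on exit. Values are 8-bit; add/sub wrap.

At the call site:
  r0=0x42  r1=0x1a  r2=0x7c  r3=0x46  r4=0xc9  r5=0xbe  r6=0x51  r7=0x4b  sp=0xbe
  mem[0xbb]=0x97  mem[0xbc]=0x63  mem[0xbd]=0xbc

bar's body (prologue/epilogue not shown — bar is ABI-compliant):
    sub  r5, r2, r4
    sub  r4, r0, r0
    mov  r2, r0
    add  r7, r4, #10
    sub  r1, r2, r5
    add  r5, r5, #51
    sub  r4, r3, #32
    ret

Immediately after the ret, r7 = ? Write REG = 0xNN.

prologue: push r5 -> mem[0xbd]=0xbe, sp=0xbd
body[0] sub  r5, r2, r4 -> r5=0xb3
body[1] sub  r4, r0, r0 -> r4=0x00
body[2] mov  r2, r0 -> r2=0x42
body[3] add  r7, r4, #10 -> r7=0x0a
body[4] sub  r1, r2, r5 -> r1=0x8f
body[5] add  r5, r5, #51 -> r5=0xe6
body[6] sub  r4, r3, #32 -> r4=0x26
epilogue: pop r5=0xbe, sp=0xbe
r7 is caller-saved -> body value

REG = 0x0a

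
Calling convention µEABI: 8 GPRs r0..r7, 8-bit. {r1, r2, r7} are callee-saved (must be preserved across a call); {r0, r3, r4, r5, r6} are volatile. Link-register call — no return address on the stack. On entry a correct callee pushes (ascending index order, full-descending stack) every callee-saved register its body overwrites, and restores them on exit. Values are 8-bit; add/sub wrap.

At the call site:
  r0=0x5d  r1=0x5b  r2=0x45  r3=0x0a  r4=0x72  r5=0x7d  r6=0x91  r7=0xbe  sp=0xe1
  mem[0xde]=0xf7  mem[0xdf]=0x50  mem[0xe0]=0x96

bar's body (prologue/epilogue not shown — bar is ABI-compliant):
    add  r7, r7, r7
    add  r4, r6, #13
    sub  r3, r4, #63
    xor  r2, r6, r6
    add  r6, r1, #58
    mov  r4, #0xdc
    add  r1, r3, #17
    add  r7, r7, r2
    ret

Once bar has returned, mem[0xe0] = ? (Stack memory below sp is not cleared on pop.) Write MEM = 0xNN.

MEM = 0x5b

prologue: push r1 → mem[0xe0]=0x5b, sp=0xe0
prologue: push r2 → mem[0xdf]=0x45, sp=0xdf
prologue: push r7 → mem[0xde]=0xbe, sp=0xde
body[0] add  r7, r7, r7 → r7=0x7c
body[1] add  r4, r6, #13 → r4=0x9e
body[2] sub  r3, r4, #63 → r3=0x5f
body[3] xor  r2, r6, r6 → r2=0x00
body[4] add  r6, r1, #58 → r6=0x95
body[5] mov  r4, #0xdc → r4=0xdc
body[6] add  r1, r3, #17 → r1=0x70
body[7] add  r7, r7, r2 → r7=0x7c
epilogue: pop r7=0xbe, sp=0xdf
epilogue: pop r2=0x45, sp=0xe0
epilogue: pop r1=0x5b, sp=0xe1
prologue pushed ['r1', 'r2', 'r7'] at ['0xe0', '0xdf', '0xde']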